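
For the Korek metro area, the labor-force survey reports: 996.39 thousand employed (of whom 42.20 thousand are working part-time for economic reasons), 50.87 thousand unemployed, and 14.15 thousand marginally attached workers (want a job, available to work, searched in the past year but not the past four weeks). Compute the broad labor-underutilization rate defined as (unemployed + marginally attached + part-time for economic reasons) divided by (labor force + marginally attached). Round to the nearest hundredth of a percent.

Labor force = 996.39 + 50.87 = 1,047.26 thousand.
Numerator = 50.87 + 14.15 + 42.20 = 107.22 thousand.
Denominator = 1,047.26 + 14.15 = 1,061.41 thousand.
Broad rate = 107.22 / 1,061.41 = 10.10%.

Broad underutilization rate ≈ 10.10%.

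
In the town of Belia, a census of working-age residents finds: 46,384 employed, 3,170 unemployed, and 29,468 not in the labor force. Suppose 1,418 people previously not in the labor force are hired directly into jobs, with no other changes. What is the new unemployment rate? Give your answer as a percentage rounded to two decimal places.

New unemployment rate ≈ 6.22%.

Initially, labor force = 46,384 + 3,170 = 49,554, so u = 3,170/49,554 = 6.40%.
After the change, employed and labor force both rise by 1,418; unemployed unchanged → E = 47,802, U = 3,170, labor force = 50,972.
New unemployment rate = 3,170 / 50,972 = 6.22%.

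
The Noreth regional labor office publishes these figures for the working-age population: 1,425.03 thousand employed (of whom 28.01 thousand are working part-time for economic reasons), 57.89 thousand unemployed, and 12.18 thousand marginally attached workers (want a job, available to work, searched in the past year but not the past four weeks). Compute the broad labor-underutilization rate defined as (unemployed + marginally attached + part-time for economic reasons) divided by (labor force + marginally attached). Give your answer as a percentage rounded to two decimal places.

Labor force = 1,425.03 + 57.89 = 1,482.92 thousand.
Numerator = 57.89 + 12.18 + 28.01 = 98.08 thousand.
Denominator = 1,482.92 + 12.18 = 1,495.10 thousand.
Broad rate = 98.08 / 1,495.10 = 6.56%.

Broad underutilization rate ≈ 6.56%.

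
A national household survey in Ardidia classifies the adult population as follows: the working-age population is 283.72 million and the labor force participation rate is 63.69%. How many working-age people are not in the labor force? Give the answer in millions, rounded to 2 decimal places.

About 103.02 million are not in the labor force.

Share not in the labor force = 1 − 0.6369 = 0.3631.
Not in labor force = 0.3631 × 283.72 ≈ 103.02 million.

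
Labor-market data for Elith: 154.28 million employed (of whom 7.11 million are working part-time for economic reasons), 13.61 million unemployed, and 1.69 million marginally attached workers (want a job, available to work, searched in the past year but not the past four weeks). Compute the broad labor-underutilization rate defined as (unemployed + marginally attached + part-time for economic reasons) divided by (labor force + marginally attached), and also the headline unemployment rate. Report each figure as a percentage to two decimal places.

Labor force = 154.28 + 13.61 = 167.89 million.
Numerator = 13.61 + 1.69 + 7.11 = 22.41 million.
Denominator = 167.89 + 1.69 = 169.58 million.
Broad rate = 22.41 / 169.58 = 13.22%.
Headline unemployment rate = 13.61 / 167.89 = 8.11%.

Broad underutilization rate ≈ 13.22%; headline unemployment rate ≈ 8.11%.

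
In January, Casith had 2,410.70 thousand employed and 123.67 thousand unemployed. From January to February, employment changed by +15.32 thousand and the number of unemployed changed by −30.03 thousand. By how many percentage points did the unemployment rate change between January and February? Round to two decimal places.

January: labor force = 2,410.70 + 123.67 = 2,534.37; u = 123.67/2,534.37 = 4.88%.
February: labor force = 2,426.02 + 93.64 = 2,519.66; u = 93.64/2,519.66 = 3.72%.
Change = 3.72% − 4.88% = −1.16 pp.

The unemployment rate changed by −1.16 percentage points.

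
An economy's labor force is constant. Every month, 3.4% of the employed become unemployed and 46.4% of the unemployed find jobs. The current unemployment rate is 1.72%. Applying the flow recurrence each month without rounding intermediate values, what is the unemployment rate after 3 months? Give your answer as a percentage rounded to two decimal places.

With a fixed labor force, u_{t+1} = u_t + s·(1−u_t) − f·u_t = u_t·(1−s−f) + s.
Here 1−s−f = 0.502 and s = 0.034.
u_1 = 0.017200 × 0.502 + 0.034 = 0.042634.
u_2 = 0.042634 × 0.502 + 0.034 = 0.055402.
u_3 = 0.055402 × 0.502 + 0.034 = 0.061812.

Unemployment rate after three months ≈ 6.18%.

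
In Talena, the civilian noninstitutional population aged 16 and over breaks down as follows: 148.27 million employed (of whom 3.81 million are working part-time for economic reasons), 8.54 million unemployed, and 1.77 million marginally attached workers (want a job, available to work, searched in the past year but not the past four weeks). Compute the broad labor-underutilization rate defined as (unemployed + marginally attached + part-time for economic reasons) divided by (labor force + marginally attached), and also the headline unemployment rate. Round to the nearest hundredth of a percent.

Labor force = 148.27 + 8.54 = 156.81 million.
Numerator = 8.54 + 1.77 + 3.81 = 14.12 million.
Denominator = 156.81 + 1.77 = 158.58 million.
Broad rate = 14.12 / 158.58 = 8.90%.
Headline unemployment rate = 8.54 / 156.81 = 5.45%.

Broad underutilization rate ≈ 8.90%; headline unemployment rate ≈ 5.45%.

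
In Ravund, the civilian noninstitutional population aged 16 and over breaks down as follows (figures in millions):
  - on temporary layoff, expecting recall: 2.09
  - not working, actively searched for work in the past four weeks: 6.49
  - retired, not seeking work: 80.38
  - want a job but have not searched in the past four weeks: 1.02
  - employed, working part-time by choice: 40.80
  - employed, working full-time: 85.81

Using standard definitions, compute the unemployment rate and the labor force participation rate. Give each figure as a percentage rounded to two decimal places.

Employed = 40.80 + 85.81 = 126.61 million.
Unemployed = 2.09 + 6.49 = 8.58 million (jobless and actively searching, or on temporary layoff).
Labor force = 126.61 + 8.58 = 135.19 million.
Not in labor force = 80.38 + 1.02 = 81.40 million (those not working and not actively searching are outside the labor force — including those who want a job but have given up searching).
Civilian working-age population = 135.19 + 81.40 = 216.59 million.
Unemployment rate = 8.58 / 135.19 = 6.35%.
Labor force participation rate = 135.19 / 216.59 = 62.42%.

Unemployment rate ≈ 6.35%; labor force participation rate ≈ 62.42%.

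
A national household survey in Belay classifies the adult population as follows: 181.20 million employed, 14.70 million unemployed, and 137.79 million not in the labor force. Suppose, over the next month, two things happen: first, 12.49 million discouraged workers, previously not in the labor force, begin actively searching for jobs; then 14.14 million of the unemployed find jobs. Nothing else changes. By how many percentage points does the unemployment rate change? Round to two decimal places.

Initially, labor force = 181.20 + 14.70 = 195.90 million, so u = 14.70/195.90 = 7.50%.
After the first change, unemployed and labor force both rise by 12.49 → E = 181.20, U = 27.19, labor force = 208.39 million.
After the second change, unemployed falls and employed rises by 14.14; labor force unchanged → E = 195.34, U = 13.05, labor force = 208.39 million.
New unemployment rate = 13.05 / 208.39 = 6.26%.
Change = 6.26% − 7.50% = −1.24 percentage points.

The unemployment rate changes by −1.24 percentage points.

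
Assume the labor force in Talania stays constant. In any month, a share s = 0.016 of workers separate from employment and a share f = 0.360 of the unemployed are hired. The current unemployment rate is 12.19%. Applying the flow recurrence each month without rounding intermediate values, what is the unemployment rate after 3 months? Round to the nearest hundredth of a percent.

Unemployment rate after three months ≈ 6.18%.

With a fixed labor force, u_{t+1} = u_t + s·(1−u_t) − f·u_t = u_t·(1−s−f) + s.
Here 1−s−f = 0.624 and s = 0.016.
u_1 = 0.121900 × 0.624 + 0.016 = 0.092066.
u_2 = 0.092066 × 0.624 + 0.016 = 0.073449.
u_3 = 0.073449 × 0.624 + 0.016 = 0.061832.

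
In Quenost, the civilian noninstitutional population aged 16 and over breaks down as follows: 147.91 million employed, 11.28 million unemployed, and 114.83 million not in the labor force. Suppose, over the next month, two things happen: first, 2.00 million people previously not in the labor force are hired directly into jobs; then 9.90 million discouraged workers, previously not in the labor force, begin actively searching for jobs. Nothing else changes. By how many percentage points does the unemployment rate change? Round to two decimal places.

Initially, labor force = 147.91 + 11.28 = 159.19 million, so u = 11.28/159.19 = 7.09%.
After the first change, employed and labor force both rise by 2.00; unemployed unchanged → E = 149.91, U = 11.28, labor force = 161.19 million.
After the second change, unemployed and labor force both rise by 9.90 → E = 149.91, U = 21.18, labor force = 171.09 million.
New unemployment rate = 21.18 / 171.09 = 12.38%.
Change = 12.38% − 7.09% = +5.29 percentage points.

The unemployment rate changes by +5.29 percentage points.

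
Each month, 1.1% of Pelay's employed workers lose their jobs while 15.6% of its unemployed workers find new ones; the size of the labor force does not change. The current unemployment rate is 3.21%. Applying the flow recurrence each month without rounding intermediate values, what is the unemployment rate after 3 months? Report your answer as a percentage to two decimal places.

With a fixed labor force, u_{t+1} = u_t + s·(1−u_t) − f·u_t = u_t·(1−s−f) + s.
Here 1−s−f = 0.833 and s = 0.011.
u_1 = 0.032100 × 0.833 + 0.011 = 0.037739.
u_2 = 0.037739 × 0.833 + 0.011 = 0.042437.
u_3 = 0.042437 × 0.833 + 0.011 = 0.046350.

Unemployment rate after three months ≈ 4.63%.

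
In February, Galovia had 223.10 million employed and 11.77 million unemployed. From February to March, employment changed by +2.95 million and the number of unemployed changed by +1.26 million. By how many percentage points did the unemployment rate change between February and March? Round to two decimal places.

February: labor force = 223.10 + 11.77 = 234.87; u = 11.77/234.87 = 5.01%.
March: labor force = 226.05 + 13.03 = 239.08; u = 13.03/239.08 = 5.45%.
Change = 5.45% − 5.01% = +0.44 pp.

The unemployment rate changed by +0.44 percentage points.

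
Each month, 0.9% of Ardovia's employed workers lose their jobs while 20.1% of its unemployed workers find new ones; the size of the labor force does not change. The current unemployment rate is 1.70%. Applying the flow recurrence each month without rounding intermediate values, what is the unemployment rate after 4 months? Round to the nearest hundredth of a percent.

With a fixed labor force, u_{t+1} = u_t + s·(1−u_t) − f·u_t = u_t·(1−s−f) + s.
Here 1−s−f = 0.790 and s = 0.009.
u_1 = 0.017000 × 0.790 + 0.009 = 0.022430.
u_2 = 0.022430 × 0.790 + 0.009 = 0.026720.
u_3 = 0.026720 × 0.790 + 0.009 = 0.030109.
u_4 = 0.030109 × 0.790 + 0.009 = 0.032786.

Unemployment rate after four months ≈ 3.28%.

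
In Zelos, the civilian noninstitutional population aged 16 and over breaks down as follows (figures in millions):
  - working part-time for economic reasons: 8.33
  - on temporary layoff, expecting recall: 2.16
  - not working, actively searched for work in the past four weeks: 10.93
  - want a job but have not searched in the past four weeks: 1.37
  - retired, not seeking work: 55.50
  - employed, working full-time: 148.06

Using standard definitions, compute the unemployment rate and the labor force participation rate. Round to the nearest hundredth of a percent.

Employed = 8.33 + 148.06 = 156.39 million (anyone who worked, including part-time for economic reasons, counts as employed).
Unemployed = 2.16 + 10.93 = 13.09 million (jobless and actively searching, or on temporary layoff).
Labor force = 156.39 + 13.09 = 169.48 million.
Not in labor force = 1.37 + 55.50 = 56.87 million (those not working and not actively searching are outside the labor force — including those who want a job but have given up searching).
Civilian working-age population = 169.48 + 56.87 = 226.35 million.
Unemployment rate = 13.09 / 169.48 = 7.72%.
Labor force participation rate = 169.48 / 226.35 = 74.88%.

Unemployment rate ≈ 7.72%; labor force participation rate ≈ 74.88%.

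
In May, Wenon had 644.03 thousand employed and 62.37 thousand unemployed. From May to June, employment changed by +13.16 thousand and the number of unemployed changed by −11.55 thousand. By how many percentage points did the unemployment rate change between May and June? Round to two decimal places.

The unemployment rate changed by −1.65 percentage points.

May: labor force = 644.03 + 62.37 = 706.40; u = 62.37/706.40 = 8.83%.
June: labor force = 657.19 + 50.82 = 708.01; u = 50.82/708.01 = 7.18%.
Change = 7.18% − 8.83% = −1.65 pp.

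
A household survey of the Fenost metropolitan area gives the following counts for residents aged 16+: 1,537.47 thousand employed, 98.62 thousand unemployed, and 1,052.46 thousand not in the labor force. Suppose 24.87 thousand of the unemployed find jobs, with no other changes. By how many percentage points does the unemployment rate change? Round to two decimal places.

The unemployment rate changes by −1.52 percentage points.

Initially, labor force = 1,537.47 + 98.62 = 1,636.09 thousand, so u = 98.62/1,636.09 = 6.03%.
After the change, unemployed falls and employed rises by 24.87; labor force unchanged → E = 1,562.34, U = 73.75, labor force = 1,636.09 thousand.
New unemployment rate = 73.75 / 1,636.09 = 4.51%.
Change = 4.51% − 6.03% = −1.52 percentage points.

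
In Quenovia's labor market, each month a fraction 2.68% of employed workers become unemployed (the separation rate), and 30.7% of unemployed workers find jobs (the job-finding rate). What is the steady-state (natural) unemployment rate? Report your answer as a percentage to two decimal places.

Steady-state unemployment rate ≈ 8.03%.

At steady state the flows balance: s·E = f·U, so U/(E+U) = s/(s+f).
u* = 2.68 / (2.68 + 30.7) = 2.68 / 33.38 = 8.03%.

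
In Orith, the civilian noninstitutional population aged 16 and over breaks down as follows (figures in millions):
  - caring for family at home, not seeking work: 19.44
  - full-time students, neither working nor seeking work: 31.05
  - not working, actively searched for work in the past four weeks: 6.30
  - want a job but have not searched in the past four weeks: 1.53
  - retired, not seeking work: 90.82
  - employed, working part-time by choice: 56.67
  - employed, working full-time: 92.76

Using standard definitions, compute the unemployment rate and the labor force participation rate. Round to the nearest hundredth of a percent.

Unemployment rate ≈ 4.05%; labor force participation rate ≈ 52.16%.

Employed = 56.67 + 92.76 = 149.43 million.
Unemployed = 6.30 million.
Labor force = 149.43 + 6.30 = 155.73 million.
Not in labor force = 19.44 + 31.05 + 1.53 + 90.82 = 142.84 million (those not working and not actively searching are outside the labor force — including those who want a job but have given up searching).
Civilian working-age population = 155.73 + 142.84 = 298.57 million.
Unemployment rate = 6.30 / 155.73 = 4.05%.
Labor force participation rate = 155.73 / 298.57 = 52.16%.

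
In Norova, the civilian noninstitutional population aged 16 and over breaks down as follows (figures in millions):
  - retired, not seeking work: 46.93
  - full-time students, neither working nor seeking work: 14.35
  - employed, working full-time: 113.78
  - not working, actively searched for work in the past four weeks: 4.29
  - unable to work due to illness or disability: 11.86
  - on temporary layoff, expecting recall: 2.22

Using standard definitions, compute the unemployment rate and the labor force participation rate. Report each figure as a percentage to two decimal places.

Employed = 113.78 million.
Unemployed = 4.29 + 2.22 = 6.51 million (jobless and actively searching, or on temporary layoff).
Labor force = 113.78 + 6.51 = 120.29 million.
Not in labor force = 46.93 + 14.35 + 11.86 = 73.14 million (those not working and not actively searching are outside the labor force).
Civilian working-age population = 120.29 + 73.14 = 193.43 million.
Unemployment rate = 6.51 / 120.29 = 5.41%.
Labor force participation rate = 120.29 / 193.43 = 62.19%.

Unemployment rate ≈ 5.41%; labor force participation rate ≈ 62.19%.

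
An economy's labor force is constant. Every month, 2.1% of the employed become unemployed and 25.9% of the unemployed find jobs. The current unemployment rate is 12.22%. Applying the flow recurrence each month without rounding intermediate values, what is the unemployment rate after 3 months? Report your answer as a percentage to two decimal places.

With a fixed labor force, u_{t+1} = u_t + s·(1−u_t) − f·u_t = u_t·(1−s−f) + s.
Here 1−s−f = 0.720 and s = 0.021.
u_1 = 0.122200 × 0.720 + 0.021 = 0.108984.
u_2 = 0.108984 × 0.720 + 0.021 = 0.099468.
u_3 = 0.099468 × 0.720 + 0.021 = 0.092617.

Unemployment rate after three months ≈ 9.26%.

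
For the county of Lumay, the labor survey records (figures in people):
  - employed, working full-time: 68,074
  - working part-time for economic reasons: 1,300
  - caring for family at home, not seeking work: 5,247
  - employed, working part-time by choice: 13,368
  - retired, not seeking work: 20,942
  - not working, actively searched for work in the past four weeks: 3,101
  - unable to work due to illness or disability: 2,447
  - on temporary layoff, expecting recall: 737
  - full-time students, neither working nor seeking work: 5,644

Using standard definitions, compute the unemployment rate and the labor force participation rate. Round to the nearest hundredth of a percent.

Unemployment rate ≈ 4.43%; labor force participation rate ≈ 71.64%.

Employed = 68,074 + 1,300 + 13,368 = 82,742 (anyone who worked, including part-time for economic reasons, counts as employed).
Unemployed = 3,101 + 737 = 3,838 (jobless and actively searching, or on temporary layoff).
Labor force = 82,742 + 3,838 = 86,580.
Not in labor force = 5,247 + 20,942 + 2,447 + 5,644 = 34,280 (those not working and not actively searching are outside the labor force).
Civilian working-age population = 86,580 + 34,280 = 120,860.
Unemployment rate = 3,838 / 86,580 = 4.43%.
Labor force participation rate = 86,580 / 120,860 = 71.64%.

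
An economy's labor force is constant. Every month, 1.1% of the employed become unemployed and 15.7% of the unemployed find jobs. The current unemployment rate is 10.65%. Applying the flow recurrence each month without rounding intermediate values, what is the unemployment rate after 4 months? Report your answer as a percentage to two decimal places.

With a fixed labor force, u_{t+1} = u_t + s·(1−u_t) − f·u_t = u_t·(1−s−f) + s.
Here 1−s−f = 0.832 and s = 0.011.
u_1 = 0.106500 × 0.832 + 0.011 = 0.099608.
u_2 = 0.099608 × 0.832 + 0.011 = 0.093874.
u_3 = 0.093874 × 0.832 + 0.011 = 0.089103.
u_4 = 0.089103 × 0.832 + 0.011 = 0.085134.

Unemployment rate after four months ≈ 8.51%.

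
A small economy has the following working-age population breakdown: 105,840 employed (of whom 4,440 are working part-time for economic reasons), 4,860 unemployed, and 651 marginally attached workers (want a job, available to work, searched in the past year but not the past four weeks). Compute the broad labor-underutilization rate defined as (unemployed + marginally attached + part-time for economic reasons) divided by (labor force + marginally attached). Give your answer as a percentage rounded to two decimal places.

Labor force = 105,840 + 4,860 = 110,700.
Numerator = 4,860 + 651 + 4,440 = 9,951.
Denominator = 110,700 + 651 = 111,351.
Broad rate = 9,951 / 111,351 = 8.94%.

Broad underutilization rate ≈ 8.94%.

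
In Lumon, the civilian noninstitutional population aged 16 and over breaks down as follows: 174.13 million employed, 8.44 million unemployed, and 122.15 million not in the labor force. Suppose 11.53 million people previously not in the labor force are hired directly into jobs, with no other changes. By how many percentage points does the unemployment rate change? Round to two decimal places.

Initially, labor force = 174.13 + 8.44 = 182.57 million, so u = 8.44/182.57 = 4.62%.
After the change, employed and labor force both rise by 11.53; unemployed unchanged → E = 185.66, U = 8.44, labor force = 194.10 million.
New unemployment rate = 8.44 / 194.10 = 4.35%.
Change = 4.35% − 4.62% = −0.27 percentage points.

The unemployment rate changes by −0.27 percentage points.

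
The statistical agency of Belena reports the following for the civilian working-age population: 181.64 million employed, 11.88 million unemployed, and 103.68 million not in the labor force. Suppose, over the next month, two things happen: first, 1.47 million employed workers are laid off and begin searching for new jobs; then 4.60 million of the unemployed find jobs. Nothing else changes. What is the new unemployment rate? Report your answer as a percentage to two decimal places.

New unemployment rate ≈ 4.52%.

Initially, labor force = 181.64 + 11.88 = 193.52 million, so u = 11.88/193.52 = 6.14%.
After the first change, employed falls and unemployed rises by 1.47; labor force unchanged → E = 180.17, U = 13.35, labor force = 193.52 million.
After the second change, unemployed falls and employed rises by 4.60; labor force unchanged → E = 184.77, U = 8.75, labor force = 193.52 million.
New unemployment rate = 8.75 / 193.52 = 4.52%.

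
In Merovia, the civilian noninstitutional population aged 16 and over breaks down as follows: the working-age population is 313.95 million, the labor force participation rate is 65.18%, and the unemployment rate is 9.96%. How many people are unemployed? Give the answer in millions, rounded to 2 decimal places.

About 20.38 million are unemployed.

Labor force = 0.6518 × 313.95 = 204.63 million.
Unemployed = 0.0996 × 204.63 ≈ 20.38 million.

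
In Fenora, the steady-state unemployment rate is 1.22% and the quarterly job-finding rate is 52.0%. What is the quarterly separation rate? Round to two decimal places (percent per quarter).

From u* = s/(s+f): s = u·f/(1−u).
s = 0.0122 × 52.0 / (1 − 0.0122) = 0.6344 / 0.9878 ≈ 0.64% per quarter.

Separation rate ≈ 0.64% per quarter.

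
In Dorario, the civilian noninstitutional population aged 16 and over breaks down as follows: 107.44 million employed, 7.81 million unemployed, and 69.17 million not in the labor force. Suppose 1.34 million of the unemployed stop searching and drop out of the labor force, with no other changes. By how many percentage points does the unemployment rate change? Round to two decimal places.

The unemployment rate changes by −1.10 percentage points.

Initially, labor force = 107.44 + 7.81 = 115.25 million, so u = 7.81/115.25 = 6.78%.
After the change, unemployed and labor force both fall by 1.34 → E = 107.44, U = 6.47, labor force = 113.91 million.
New unemployment rate = 6.47 / 113.91 = 5.68%.
Change = 5.68% − 6.78% = −1.10 percentage points.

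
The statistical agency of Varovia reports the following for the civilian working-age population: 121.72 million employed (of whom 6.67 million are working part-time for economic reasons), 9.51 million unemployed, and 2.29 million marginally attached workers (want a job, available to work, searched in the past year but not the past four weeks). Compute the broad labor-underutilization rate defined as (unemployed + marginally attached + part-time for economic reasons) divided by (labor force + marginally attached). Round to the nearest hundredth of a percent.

Broad underutilization rate ≈ 13.83%.

Labor force = 121.72 + 9.51 = 131.23 million.
Numerator = 9.51 + 2.29 + 6.67 = 18.47 million.
Denominator = 131.23 + 2.29 = 133.52 million.
Broad rate = 18.47 / 133.52 = 13.83%.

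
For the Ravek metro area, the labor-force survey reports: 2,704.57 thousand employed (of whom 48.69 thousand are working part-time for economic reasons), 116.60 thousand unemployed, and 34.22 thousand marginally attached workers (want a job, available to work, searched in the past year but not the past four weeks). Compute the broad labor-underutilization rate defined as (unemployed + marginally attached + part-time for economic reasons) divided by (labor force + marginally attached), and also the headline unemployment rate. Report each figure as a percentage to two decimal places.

Broad underutilization rate ≈ 6.99%; headline unemployment rate ≈ 4.13%.

Labor force = 2,704.57 + 116.60 = 2,821.17 thousand.
Numerator = 116.60 + 34.22 + 48.69 = 199.51 thousand.
Denominator = 2,821.17 + 34.22 = 2,855.39 thousand.
Broad rate = 199.51 / 2,855.39 = 6.99%.
Headline unemployment rate = 116.60 / 2,821.17 = 4.13%.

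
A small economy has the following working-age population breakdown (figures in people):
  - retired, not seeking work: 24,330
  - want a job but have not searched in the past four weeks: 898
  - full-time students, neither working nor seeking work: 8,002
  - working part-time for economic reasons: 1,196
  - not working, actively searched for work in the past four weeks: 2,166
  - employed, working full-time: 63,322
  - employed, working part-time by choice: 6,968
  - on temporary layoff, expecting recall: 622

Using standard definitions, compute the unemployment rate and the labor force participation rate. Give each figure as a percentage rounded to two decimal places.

Unemployment rate ≈ 3.75%; labor force participation rate ≈ 69.09%.

Employed = 1,196 + 63,322 + 6,968 = 71,486 (anyone who worked, including part-time for economic reasons, counts as employed).
Unemployed = 2,166 + 622 = 2,788 (jobless and actively searching, or on temporary layoff).
Labor force = 71,486 + 2,788 = 74,274.
Not in labor force = 24,330 + 898 + 8,002 = 33,230 (those not working and not actively searching are outside the labor force — including those who want a job but have given up searching).
Civilian working-age population = 74,274 + 33,230 = 107,504.
Unemployment rate = 2,788 / 74,274 = 3.75%.
Labor force participation rate = 74,274 / 107,504 = 69.09%.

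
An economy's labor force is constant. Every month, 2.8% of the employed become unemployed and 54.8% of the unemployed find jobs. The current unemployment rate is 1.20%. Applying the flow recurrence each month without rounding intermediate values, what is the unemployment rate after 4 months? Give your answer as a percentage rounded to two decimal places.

Unemployment rate after four months ≈ 4.74%.

With a fixed labor force, u_{t+1} = u_t + s·(1−u_t) − f·u_t = u_t·(1−s−f) + s.
Here 1−s−f = 0.424 and s = 0.028.
u_1 = 0.012000 × 0.424 + 0.028 = 0.033088.
u_2 = 0.033088 × 0.424 + 0.028 = 0.042029.
u_3 = 0.042029 × 0.424 + 0.028 = 0.045820.
u_4 = 0.045820 × 0.424 + 0.028 = 0.047428.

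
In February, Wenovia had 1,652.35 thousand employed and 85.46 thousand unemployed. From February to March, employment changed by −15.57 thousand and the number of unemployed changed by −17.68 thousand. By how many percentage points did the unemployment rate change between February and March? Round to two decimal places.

The unemployment rate changed by −0.94 percentage points.

February: labor force = 1,652.35 + 85.46 = 1,737.81; u = 85.46/1,737.81 = 4.92%.
March: labor force = 1,636.78 + 67.78 = 1,704.56; u = 67.78/1,704.56 = 3.98%.
Change = 3.98% − 4.92% = −0.94 pp.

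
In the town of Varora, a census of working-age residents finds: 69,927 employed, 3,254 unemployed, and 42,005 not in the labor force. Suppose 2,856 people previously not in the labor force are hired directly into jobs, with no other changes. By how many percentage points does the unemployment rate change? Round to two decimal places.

The unemployment rate changes by −0.17 percentage points.

Initially, labor force = 69,927 + 3,254 = 73,181, so u = 3,254/73,181 = 4.45%.
After the change, employed and labor force both rise by 2,856; unemployed unchanged → E = 72,783, U = 3,254, labor force = 76,037.
New unemployment rate = 3,254 / 76,037 = 4.28%.
Change = 4.28% − 4.45% = −0.17 percentage points.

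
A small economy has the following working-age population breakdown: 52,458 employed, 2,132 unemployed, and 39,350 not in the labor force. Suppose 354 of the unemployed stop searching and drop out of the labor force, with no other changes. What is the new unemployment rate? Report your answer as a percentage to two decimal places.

Initially, labor force = 52,458 + 2,132 = 54,590, so u = 2,132/54,590 = 3.91%.
After the change, unemployed and labor force both fall by 354 → E = 52,458, U = 1,778, labor force = 54,236.
New unemployment rate = 1,778 / 54,236 = 3.28%.

New unemployment rate ≈ 3.28%.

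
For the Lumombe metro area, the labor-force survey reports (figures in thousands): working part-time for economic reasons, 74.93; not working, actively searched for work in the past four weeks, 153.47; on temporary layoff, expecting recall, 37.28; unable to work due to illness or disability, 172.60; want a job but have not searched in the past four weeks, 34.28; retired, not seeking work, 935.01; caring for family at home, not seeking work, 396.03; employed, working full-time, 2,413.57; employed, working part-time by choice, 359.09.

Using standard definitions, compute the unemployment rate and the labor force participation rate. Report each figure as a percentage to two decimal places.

Unemployment rate ≈ 6.28%; labor force participation rate ≈ 66.39%.

Employed = 74.93 + 2,413.57 + 359.09 = 2,847.59 thousand (anyone who worked, including part-time for economic reasons, counts as employed).
Unemployed = 153.47 + 37.28 = 190.75 thousand (jobless and actively searching, or on temporary layoff).
Labor force = 2,847.59 + 190.75 = 3,038.34 thousand.
Not in labor force = 172.60 + 34.28 + 935.01 + 396.03 = 1,537.92 thousand (those not working and not actively searching are outside the labor force — including those who want a job but have given up searching).
Civilian working-age population = 3,038.34 + 1,537.92 = 4,576.26 thousand.
Unemployment rate = 190.75 / 3,038.34 = 6.28%.
Labor force participation rate = 3,038.34 / 4,576.26 = 66.39%.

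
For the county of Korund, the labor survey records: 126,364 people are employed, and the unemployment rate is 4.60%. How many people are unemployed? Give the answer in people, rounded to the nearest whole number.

Let U be the number unemployed. The labor force is E + U, and U/(E+U) = 0.0460.
So U = 0.0460 × 126,364 / (1 − 0.0460) = 5812.74 / 0.9540 ≈ 6,093.

About 6,093 are unemployed.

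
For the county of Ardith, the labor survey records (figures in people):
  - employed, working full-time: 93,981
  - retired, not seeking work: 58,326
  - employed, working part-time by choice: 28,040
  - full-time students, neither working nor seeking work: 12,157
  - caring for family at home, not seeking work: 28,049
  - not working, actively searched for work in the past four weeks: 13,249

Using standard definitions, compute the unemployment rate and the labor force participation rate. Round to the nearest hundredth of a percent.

Unemployment rate ≈ 9.79%; labor force participation rate ≈ 57.86%.

Employed = 93,981 + 28,040 = 122,021.
Unemployed = 13,249.
Labor force = 122,021 + 13,249 = 135,270.
Not in labor force = 58,326 + 12,157 + 28,049 = 98,532 (those not working and not actively searching are outside the labor force).
Civilian working-age population = 135,270 + 98,532 = 233,802.
Unemployment rate = 13,249 / 135,270 = 9.79%.
Labor force participation rate = 135,270 / 233,802 = 57.86%.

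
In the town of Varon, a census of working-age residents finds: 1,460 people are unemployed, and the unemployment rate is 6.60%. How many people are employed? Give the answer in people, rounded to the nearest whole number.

Labor force = U / u = 1,460 / 0.0660 ≈ 22,121.
Employed = labor force − unemployed = 22,121 − 1,460 = 20,661.

About 20,661 are employed.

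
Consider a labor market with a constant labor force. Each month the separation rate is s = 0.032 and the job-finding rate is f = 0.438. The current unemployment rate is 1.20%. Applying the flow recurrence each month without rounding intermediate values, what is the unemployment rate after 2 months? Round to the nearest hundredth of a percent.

Unemployment rate after two months ≈ 5.23%.

With a fixed labor force, u_{t+1} = u_t + s·(1−u_t) − f·u_t = u_t·(1−s−f) + s.
Here 1−s−f = 0.530 and s = 0.032.
u_1 = 0.012000 × 0.530 + 0.032 = 0.038360.
u_2 = 0.038360 × 0.530 + 0.032 = 0.052331.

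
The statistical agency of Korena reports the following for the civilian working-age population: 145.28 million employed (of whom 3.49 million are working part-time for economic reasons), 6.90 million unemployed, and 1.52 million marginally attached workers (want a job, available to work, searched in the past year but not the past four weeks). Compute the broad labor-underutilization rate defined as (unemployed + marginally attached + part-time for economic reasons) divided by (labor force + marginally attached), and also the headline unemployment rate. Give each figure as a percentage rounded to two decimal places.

Broad underutilization rate ≈ 7.75%; headline unemployment rate ≈ 4.53%.

Labor force = 145.28 + 6.90 = 152.18 million.
Numerator = 6.90 + 1.52 + 3.49 = 11.91 million.
Denominator = 152.18 + 1.52 = 153.70 million.
Broad rate = 11.91 / 153.70 = 7.75%.
Headline unemployment rate = 6.90 / 152.18 = 4.53%.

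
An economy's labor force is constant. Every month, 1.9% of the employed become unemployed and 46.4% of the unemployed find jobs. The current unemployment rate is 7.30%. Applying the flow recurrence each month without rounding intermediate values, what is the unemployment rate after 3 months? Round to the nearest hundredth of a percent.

With a fixed labor force, u_{t+1} = u_t + s·(1−u_t) − f·u_t = u_t·(1−s−f) + s.
Here 1−s−f = 0.517 and s = 0.019.
u_1 = 0.073000 × 0.517 + 0.019 = 0.056741.
u_2 = 0.056741 × 0.517 + 0.019 = 0.048335.
u_3 = 0.048335 × 0.517 + 0.019 = 0.043989.

Unemployment rate after three months ≈ 4.40%.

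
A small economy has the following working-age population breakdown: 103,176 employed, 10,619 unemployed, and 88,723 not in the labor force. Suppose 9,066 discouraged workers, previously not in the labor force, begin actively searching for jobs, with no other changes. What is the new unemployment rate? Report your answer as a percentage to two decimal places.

New unemployment rate ≈ 16.02%.

Initially, labor force = 103,176 + 10,619 = 113,795, so u = 10,619/113,795 = 9.33%.
After the change, unemployed and labor force both rise by 9,066 → E = 103,176, U = 19,685, labor force = 122,861.
New unemployment rate = 19,685 / 122,861 = 16.02%.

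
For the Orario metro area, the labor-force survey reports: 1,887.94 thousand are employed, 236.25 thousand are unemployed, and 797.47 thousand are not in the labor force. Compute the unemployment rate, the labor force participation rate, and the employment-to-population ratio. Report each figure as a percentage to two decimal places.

Unemployment rate ≈ 11.12%; labor force participation rate ≈ 72.70%; employment-population ratio ≈ 64.62%.

Labor force = employed + unemployed = 1,887.94 + 236.25 = 2,124.19 thousand.
Working-age population = 2,124.19 + 797.47 = 2,921.66 thousand.
Unemployment rate = 236.25 / 2,124.19 = 11.12%.
Labor force participation rate = 2,124.19 / 2,921.66 = 72.70%.
Employment-population ratio = 1,887.94 / 2,921.66 = 64.62%.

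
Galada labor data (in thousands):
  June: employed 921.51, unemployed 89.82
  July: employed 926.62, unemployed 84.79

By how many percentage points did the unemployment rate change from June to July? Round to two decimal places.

June: labor force = 921.51 + 89.82 = 1,011.33; u = 89.82/1,011.33 = 8.88%.
July: labor force = 926.62 + 84.79 = 1,011.41; u = 84.79/1,011.41 = 8.38%.
Change = 8.38% − 8.88% = −0.50 pp.

The unemployment rate changed by −0.50 percentage points.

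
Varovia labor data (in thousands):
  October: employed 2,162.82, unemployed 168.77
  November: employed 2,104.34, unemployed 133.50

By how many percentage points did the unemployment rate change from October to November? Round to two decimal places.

The unemployment rate changed by −1.27 percentage points.

October: labor force = 2,162.82 + 168.77 = 2,331.59; u = 168.77/2,331.59 = 7.24%.
November: labor force = 2,104.34 + 133.50 = 2,237.84; u = 133.50/2,237.84 = 5.97%.
Change = 5.97% − 7.24% = −1.27 pp.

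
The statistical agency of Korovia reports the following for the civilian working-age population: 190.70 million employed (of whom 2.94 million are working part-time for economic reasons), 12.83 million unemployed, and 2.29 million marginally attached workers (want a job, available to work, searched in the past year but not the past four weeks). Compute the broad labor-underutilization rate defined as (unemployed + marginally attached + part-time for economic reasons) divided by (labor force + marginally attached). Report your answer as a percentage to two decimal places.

Labor force = 190.70 + 12.83 = 203.53 million.
Numerator = 12.83 + 2.29 + 2.94 = 18.06 million.
Denominator = 203.53 + 2.29 = 205.82 million.
Broad rate = 18.06 / 205.82 = 8.77%.

Broad underutilization rate ≈ 8.77%.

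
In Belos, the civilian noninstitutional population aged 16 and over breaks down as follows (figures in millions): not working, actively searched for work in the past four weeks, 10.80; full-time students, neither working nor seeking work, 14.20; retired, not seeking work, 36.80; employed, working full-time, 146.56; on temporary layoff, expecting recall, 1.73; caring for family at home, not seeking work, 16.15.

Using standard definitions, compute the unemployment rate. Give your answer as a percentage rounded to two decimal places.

Employed = 146.56 million.
Unemployed = 10.80 + 1.73 = 12.53 million (jobless and actively searching, or on temporary layoff).
Labor force = 146.56 + 12.53 = 159.09 million.
Unemployment rate = 12.53 / 159.09 = 7.88%.

Unemployment rate ≈ 7.88%.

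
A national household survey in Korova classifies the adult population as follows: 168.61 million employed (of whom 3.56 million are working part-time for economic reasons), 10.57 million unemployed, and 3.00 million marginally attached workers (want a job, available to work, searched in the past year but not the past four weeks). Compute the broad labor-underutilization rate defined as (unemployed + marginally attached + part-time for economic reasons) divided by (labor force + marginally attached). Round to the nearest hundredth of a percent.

Labor force = 168.61 + 10.57 = 179.18 million.
Numerator = 10.57 + 3.00 + 3.56 = 17.13 million.
Denominator = 179.18 + 3.00 = 182.18 million.
Broad rate = 17.13 / 182.18 = 9.40%.

Broad underutilization rate ≈ 9.40%.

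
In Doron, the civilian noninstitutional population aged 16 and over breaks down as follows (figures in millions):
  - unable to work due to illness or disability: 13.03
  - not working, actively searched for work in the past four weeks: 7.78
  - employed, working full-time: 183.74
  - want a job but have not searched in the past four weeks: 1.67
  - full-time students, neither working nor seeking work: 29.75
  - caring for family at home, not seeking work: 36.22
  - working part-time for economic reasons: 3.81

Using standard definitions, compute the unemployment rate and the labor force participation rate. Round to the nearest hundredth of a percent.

Unemployment rate ≈ 3.98%; labor force participation rate ≈ 70.77%.

Employed = 183.74 + 3.81 = 187.55 million (anyone who worked, including part-time for economic reasons, counts as employed).
Unemployed = 7.78 million.
Labor force = 187.55 + 7.78 = 195.33 million.
Not in labor force = 13.03 + 1.67 + 29.75 + 36.22 = 80.67 million (those not working and not actively searching are outside the labor force — including those who want a job but have given up searching).
Civilian working-age population = 195.33 + 80.67 = 276.00 million.
Unemployment rate = 7.78 / 195.33 = 3.98%.
Labor force participation rate = 195.33 / 276.00 = 70.77%.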